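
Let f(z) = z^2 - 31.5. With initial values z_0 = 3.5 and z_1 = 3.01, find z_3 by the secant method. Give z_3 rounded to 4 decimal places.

5.3803

Secant update: z_(k+1) = z_k − f(z_k)·(z_k − z_(k-1))/(f(z_k) − f(z_(k-1))).
f(z_0) = -19.250000, f(z_1) = -22.439900
z_2 = 3.010000 - (-22.439900)·(3.010000 - 3.500000)/(-22.439900 - (-19.250000)) = 6.456989; f(z_2) = 10.192710
z_3 = 6.456989 - (10.192710)·(6.456989 - 3.010000)/(10.192710 - (-22.439900)) = 5.380331; f(z_3) = -2.552036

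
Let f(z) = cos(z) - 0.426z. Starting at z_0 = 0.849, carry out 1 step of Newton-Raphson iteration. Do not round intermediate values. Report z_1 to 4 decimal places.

1.1032

f'(z) = -sin(z) - 0.426
z_0 = 0.849000: f = 0.299060, f' = -1.176620 → z_1 = 0.849000 - (0.299060)/(-1.176620) = 1.103169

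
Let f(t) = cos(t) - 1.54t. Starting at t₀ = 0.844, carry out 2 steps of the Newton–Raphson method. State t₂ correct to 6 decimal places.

Newton update: t ← t − f(t)/f'(t).
f'(t) = -sin(t) - 1.54
t_0 = 0.844000: f = -0.635281, f' = -2.287307 → t_1 = 0.844000 - (-0.635281)/(-2.287307) = 0.566258
t_1 = 0.566258: f = -0.028123, f' = -2.076478 → t_2 = 0.566258 - (-0.028123)/(-2.076478) = 0.552714

0.552714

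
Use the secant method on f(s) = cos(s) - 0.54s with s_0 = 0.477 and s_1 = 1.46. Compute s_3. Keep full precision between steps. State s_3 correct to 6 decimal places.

Secant update: s_(k+1) = s_k − f(s_k)·(s_k − s_(k-1))/(f(s_k) − f(s_(k-1))).
f(s_0) = 0.630796, f(s_1) = -0.677830
s_2 = 1.460000 - (-0.677830)·(1.460000 - 0.477000)/(-0.677830 - (0.630796)) = 0.950835; f(s_2) = 0.067553
s_3 = 0.950835 - (0.067553)·(0.950835 - 1.460000)/(0.067553 - (-0.677830)) = 0.996980; f(s_3) = 0.004472

0.996980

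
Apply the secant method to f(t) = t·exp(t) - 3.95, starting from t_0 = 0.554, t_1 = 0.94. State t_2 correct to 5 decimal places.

f(t_0) = -2.985929, f(t_1) = -1.543617
t_2 = 0.940000 - (-1.543617)·(0.940000 - 0.554000)/(-1.543617 - (-2.985929)) = 1.353112; f(t_2) = 1.285797

1.35311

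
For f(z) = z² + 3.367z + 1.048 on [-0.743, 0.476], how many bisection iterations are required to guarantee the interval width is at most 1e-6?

Initial width b − a = 0.476 − -0.743 = 1.219000.
After n steps the width is (b−a)/2^n; need (b−a)/2^n ≤ 1e-6.
So n ≥ log₂(1.219000/1e-6) = log₂(1219000.0000) ≈ 20.2173.
Hence n = 21.

21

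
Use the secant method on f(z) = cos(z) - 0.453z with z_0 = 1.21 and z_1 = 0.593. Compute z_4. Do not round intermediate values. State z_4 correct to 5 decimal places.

Secant update: z_(k+1) = z_k − f(z_k)·(z_k − z_(k-1))/(f(z_k) − f(z_(k-1))).
f(z_0) = -0.195111, f(z_1) = 0.560639
z_2 = 0.593000 - (0.560639)·(0.593000 - 1.210000)/(0.560639 - (-0.195111)) = 1.050710; f(z_2) = 0.020983
z_3 = 1.050710 - (0.020983)·(1.050710 - 0.593000)/(0.020983 - (0.560639)) = 1.068507; f(z_3) = -0.002600
z_4 = 1.068507 - (-0.002600)·(1.068507 - 1.050710)/(-0.002600 - (0.020983)) = 1.066545; f(z_4) = 0.000008

1.06654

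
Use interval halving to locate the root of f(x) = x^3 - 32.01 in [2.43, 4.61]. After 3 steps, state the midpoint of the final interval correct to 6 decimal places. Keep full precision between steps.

3.111250

f(2.430000) = -17.661093, f(4.610000) = 65.962181 (opposite signs)
step 1: m = 3.520000, f(m) = 11.604208 > 0 → root in [2.430000, 3.520000]
step 2: m = 2.975000, f(m) = -5.679391 < 0 → root in [2.975000, 3.520000]
step 3: m = 3.247500, f(m) = 2.238967 > 0 → root in [2.975000, 3.247500]
Midpoint of [2.975000, 3.247500] = 3.111250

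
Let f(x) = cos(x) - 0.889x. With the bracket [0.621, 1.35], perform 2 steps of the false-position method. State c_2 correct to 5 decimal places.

0.78947

f(0.621000) = 0.261228, f(1.350000) = -0.981143
step 1: c = 0.774284, f(c) = 0.026584 > 0 → new bracket [0.774284, 1.350000]
step 2: c = 0.789471, f(c) = 0.002381 > 0 → new bracket [0.789471, 1.350000]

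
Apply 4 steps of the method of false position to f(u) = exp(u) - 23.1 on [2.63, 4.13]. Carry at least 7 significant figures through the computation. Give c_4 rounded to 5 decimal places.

3.12325

False-position update: c = (a·f(b) − b·f(a))/(f(b) − f(a)); replace the endpoint whose sign matches f(c).
f(2.630000) = -9.226230, f(4.130000) = 39.077923
step 1: c = 2.916504, f(c) = -4.623415 < 0 → new bracket [2.916504, 4.130000]
step 2: c = 3.044887, f(c) = -2.092344 < 0 → new bracket [3.044887, 4.130000]
step 3: c = 3.100034, f(c) = -0.901288 < 0 → new bracket [3.100034, 4.130000]
step 4: c = 3.123254, f(c) = -0.379815 < 0 → new bracket [3.123254, 4.130000]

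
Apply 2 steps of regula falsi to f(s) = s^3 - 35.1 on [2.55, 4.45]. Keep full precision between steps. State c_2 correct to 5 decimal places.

3.20512

f(2.550000) = -18.518625, f(4.450000) = 53.021125
step 1: c = 3.041830, f(c) = -6.954772 < 0 → new bracket [3.041830, 4.450000]
step 2: c = 3.205121, f(c) = -2.174446 < 0 → new bracket [3.205121, 4.450000]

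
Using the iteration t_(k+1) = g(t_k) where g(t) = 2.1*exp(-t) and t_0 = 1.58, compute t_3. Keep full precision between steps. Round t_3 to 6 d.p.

0.537592

t_1 = g(1.580000) = 0.432548
t_2 = g(0.432548) = 1.362593
t_3 = g(1.362593) = 0.537592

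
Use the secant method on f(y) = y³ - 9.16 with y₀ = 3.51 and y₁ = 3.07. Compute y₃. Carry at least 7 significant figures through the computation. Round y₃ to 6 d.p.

2.211892

f(y_0) = 34.083551, f(y_1) = 19.774443
y_2 = 3.070000 - (19.774443)·(3.070000 - 3.510000)/(19.774443 - (34.083551)) = 2.461943; f(y_2) = 5.762237
y_3 = 2.461943 - (5.762237)·(2.461943 - 3.070000)/(5.762237 - (19.774443)) = 2.211892; f(y_3) = 1.661602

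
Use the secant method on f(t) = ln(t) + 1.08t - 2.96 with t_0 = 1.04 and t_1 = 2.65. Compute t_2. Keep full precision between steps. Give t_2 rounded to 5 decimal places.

2.12226

f(t_0) = -1.797579, f(t_1) = 0.876560
t_2 = 2.650000 - (0.876560)·(2.650000 - 1.040000)/(0.876560 - (-1.797579)) = 2.122256; f(t_2) = 0.084516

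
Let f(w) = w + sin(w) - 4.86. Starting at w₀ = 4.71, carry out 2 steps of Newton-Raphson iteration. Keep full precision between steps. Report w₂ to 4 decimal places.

Newton update: w ← w − f(w)/f'(w).
f'(w) = 1 + cos(w)
w_0 = 4.710000: f = -1.149997, f' = 0.997611 → w_1 = 4.710000 - (-1.149997)/(0.997611) = 5.862751
w_1 = 5.862751: f = 0.594594, f' = 1.912912 → w_2 = 5.862751 - (0.594594)/(1.912912) = 5.551919

5.5519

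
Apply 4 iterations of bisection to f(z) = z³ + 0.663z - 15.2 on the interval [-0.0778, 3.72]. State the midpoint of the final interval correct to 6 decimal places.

2.414506

f(-0.077800) = -15.252052, f(3.720000) = 38.745208 (opposite signs)
step 1: m = 1.821100, f(m) = -7.953105 < 0 → root in [1.821100, 3.720000]
step 2: m = 2.770550, f(m) = 7.903470 > 0 → root in [1.821100, 2.770550]
step 3: m = 2.295825, f(m) = -1.577005 < 0 → root in [2.295825, 2.770550]
step 4: m = 2.533188, f(m) = 2.735066 > 0 → root in [2.295825, 2.533188]
Midpoint of [2.295825, 2.533188] = 2.414506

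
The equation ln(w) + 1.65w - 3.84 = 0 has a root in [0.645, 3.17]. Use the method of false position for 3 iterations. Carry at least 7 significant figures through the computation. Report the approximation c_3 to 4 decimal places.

f(0.645000) = -3.214255, f(3.170000) = 2.544232
step 1: c = 2.054397, f(c) = 0.269737 > 0 → new bracket [0.645000, 2.054397]
step 2: c = 1.945279, f(c) = 0.035115 > 0 → new bracket [0.645000, 1.945279]
step 3: c = 1.931227, f(c) = 0.004680 > 0 → new bracket [0.645000, 1.931227]

1.9312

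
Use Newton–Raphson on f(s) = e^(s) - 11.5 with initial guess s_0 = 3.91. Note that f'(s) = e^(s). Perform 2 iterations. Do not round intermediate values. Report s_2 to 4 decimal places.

s_0 = 3.910000: f = 38.398952, f' = 49.898952 → s_1 = 3.910000 - (38.398952)/(49.898952) = 3.140466
s_1 = 3.140466: f = 11.614630, f' = 23.114630 → s_2 = 3.140466 - (11.614630)/(23.114630) = 2.637986

2.6380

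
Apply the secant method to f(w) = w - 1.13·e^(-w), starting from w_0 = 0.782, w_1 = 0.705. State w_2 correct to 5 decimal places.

0.60961

f(w_0) = 0.265036, f(w_1) = 0.146657
w_2 = 0.705000 - (0.146657)·(0.705000 - 0.782000)/(0.146657 - (0.265036)) = 0.609606; f(w_2) = -0.004622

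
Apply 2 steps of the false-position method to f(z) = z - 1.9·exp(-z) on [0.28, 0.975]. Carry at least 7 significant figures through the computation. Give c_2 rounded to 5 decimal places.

0.83165

False-position update: c = (a·f(b) − b·f(a))/(f(b) − f(a)); replace the endpoint whose sign matches f(c).
f(0.280000) = -1.155989, f(0.975000) = 0.258335
step 1: c = 0.848054, f(c) = 0.034384 > 0 → new bracket [0.280000, 0.848054]
step 2: c = 0.831646, f(c) = 0.004515 > 0 → new bracket [0.280000, 0.831646]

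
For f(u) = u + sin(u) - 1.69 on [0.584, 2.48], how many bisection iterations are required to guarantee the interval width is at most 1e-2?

Initial width b − a = 2.48 − 0.584 = 1.896000.
After n steps the width is (b−a)/2^n; need (b−a)/2^n ≤ 1e-2.
So n ≥ log₂(1.896000/1e-2) = log₂(189.6000) ≈ 7.5668.
Hence n = 8.

8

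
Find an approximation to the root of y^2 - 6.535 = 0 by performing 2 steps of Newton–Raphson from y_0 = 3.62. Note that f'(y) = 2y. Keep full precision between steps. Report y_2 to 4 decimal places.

Newton update: y ← y − f(y)/f'(y).
y_0 = 3.620000: f = 6.569400, f' = 7.240000 → y_1 = 3.620000 - (6.569400)/(7.240000) = 2.712624
y_1 = 2.712624: f = 0.823331, f' = 5.425249 → y_2 = 2.712624 - (0.823331)/(5.425249) = 2.560865

2.5609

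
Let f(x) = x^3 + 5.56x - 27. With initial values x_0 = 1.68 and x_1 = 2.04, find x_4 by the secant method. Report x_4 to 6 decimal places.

Secant update: x_(k+1) = x_k − f(x_k)·(x_k − x_(k-1))/(f(x_k) − f(x_(k-1))).
f(x_0) = -12.917568, f(x_1) = -7.167936
x_2 = 2.040000 - (-7.167936)·(2.040000 - 1.680000)/(-7.167936 - (-12.917568)) = 2.488804; f(x_2) = 2.253760
x_3 = 2.488804 - (2.253760)·(2.488804 - 2.040000)/(2.253760 - (-7.167936)) = 2.381446; f(x_3) = -0.253309
x_4 = 2.381446 - (-0.253309)·(2.381446 - 2.488804)/(-0.253309 - (2.253760)) = 2.392293; f(x_4) = -0.007603

2.392293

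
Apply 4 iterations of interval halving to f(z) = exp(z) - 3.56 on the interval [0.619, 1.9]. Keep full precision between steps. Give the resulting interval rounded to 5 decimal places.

[1.25950, 1.33956]

f(0.619000) = -1.702930, f(1.900000) = 3.125894 (opposite signs)
step 1: m = 1.259500, f(m) = -0.036341 < 0 → root in [1.259500, 1.900000]
step 2: m = 1.579750, f(m) = 1.293742 > 0 → root in [1.259500, 1.579750]
step 3: m = 1.419625, f(m) = 0.575569 > 0 → root in [1.259500, 1.419625]
step 4: m = 1.339562, f(m) = 0.257373 > 0 → root in [1.259500, 1.339562]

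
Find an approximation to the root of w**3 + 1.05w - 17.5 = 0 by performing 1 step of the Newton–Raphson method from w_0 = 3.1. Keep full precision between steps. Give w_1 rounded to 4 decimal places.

f'(w) = 3w**2 + 1.05
w_0 = 3.100000: f = 15.546000, f' = 29.880000 → w_1 = 3.100000 - (15.546000)/(29.880000) = 2.579719

2.5797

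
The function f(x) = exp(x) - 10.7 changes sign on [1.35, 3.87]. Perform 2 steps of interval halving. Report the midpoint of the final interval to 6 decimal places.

2.295000

f(1.350000) = -6.842574, f(3.870000) = 37.242386 (opposite signs)
step 1: m = 2.610000, f(m) = 2.899051 > 0 → root in [1.350000, 2.610000]
step 2: m = 1.980000, f(m) = -3.457257 < 0 → root in [1.980000, 2.610000]
Midpoint of [1.980000, 2.610000] = 2.295000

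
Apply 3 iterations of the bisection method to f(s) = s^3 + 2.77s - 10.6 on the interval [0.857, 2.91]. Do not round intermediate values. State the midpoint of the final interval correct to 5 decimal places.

f(0.857000) = -7.596687, f(2.910000) = 22.102871 (opposite signs)
step 1: m = 1.883500, f(m) = 1.299147 > 0 → root in [0.857000, 1.883500]
step 2: m = 1.370250, f(m) = -4.231647 < 0 → root in [1.370250, 1.883500]
step 3: m = 1.626875, f(m) = -1.787670 < 0 → root in [1.626875, 1.883500]
Midpoint of [1.626875, 1.883500] = 1.755188

1.75519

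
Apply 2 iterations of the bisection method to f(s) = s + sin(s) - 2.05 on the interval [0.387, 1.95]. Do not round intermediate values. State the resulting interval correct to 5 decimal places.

[0.77775, 1.16850]

f(0.387000) = -1.285588, f(1.950000) = 0.828960 (opposite signs)
step 1: m = 1.168500, f(m) = 0.038664 > 0 → root in [0.387000, 1.168500]
step 2: m = 0.777750, f(m) = -0.570572 < 0 → root in [0.777750, 1.168500]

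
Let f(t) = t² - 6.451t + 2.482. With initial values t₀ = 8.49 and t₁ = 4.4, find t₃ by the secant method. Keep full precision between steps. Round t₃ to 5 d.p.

Secant update: t_(k+1) = t_k − f(t_k)·(t_k − t_(k-1))/(f(t_k) − f(t_(k-1))).
f(t_0) = 19.793110, f(t_1) = -6.542400
t_2 = 4.400000 - (-6.542400)·(4.400000 - 8.490000)/(-6.542400 - (19.793110)) = 5.416058; f(t_2) = -3.123304
t_3 = 5.416058 - (-3.123304)·(5.416058 - 4.400000)/(-3.123304 - (-6.542400)) = 6.344216; f(t_3) = 1.804539

6.34422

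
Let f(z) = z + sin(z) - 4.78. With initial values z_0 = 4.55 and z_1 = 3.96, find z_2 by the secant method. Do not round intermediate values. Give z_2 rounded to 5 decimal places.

6.70458

f(z_0) = -1.216844, f(z_1) = -1.550058
z_2 = 3.960000 - (-1.550058)·(3.960000 - 4.550000)/(-1.550058 - (-1.216844)) = 6.704582; f(z_2) = 2.333617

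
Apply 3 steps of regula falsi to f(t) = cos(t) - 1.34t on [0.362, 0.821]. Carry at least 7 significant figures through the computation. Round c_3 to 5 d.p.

0.61116

False-position update: c = (a·f(b) − b·f(a))/(f(b) − f(a)); replace the endpoint whose sign matches f(c).
f(0.362000) = 0.450110, f(0.821000) = -0.418650
step 1: c = 0.599811, f(c) = 0.021696 > 0 → new bracket [0.599811, 0.821000]
step 2: c = 0.610709, f(c) = 0.000892 > 0 → new bracket [0.610709, 0.821000]
step 3: c = 0.611156, f(c) = 0.000036 > 0 → new bracket [0.611156, 0.821000]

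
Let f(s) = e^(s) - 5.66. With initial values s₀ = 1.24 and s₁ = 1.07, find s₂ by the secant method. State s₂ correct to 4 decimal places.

f(s_0) = -2.204387, f(s_1) = -2.744621
s_2 = 1.070000 - (-2.744621)·(1.070000 - 1.240000)/(-2.744621 - (-2.204387)) = 1.933673; f(s_2) = 1.254862

1.9337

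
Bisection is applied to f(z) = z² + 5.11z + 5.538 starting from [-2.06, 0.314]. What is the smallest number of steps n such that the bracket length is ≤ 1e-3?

12

Initial width b − a = 0.314 − -2.06 = 2.374000.
After n steps the width is (b−a)/2^n; need (b−a)/2^n ≤ 1e-3.
So n ≥ log₂(2.374000/1e-3) = log₂(2374.0000) ≈ 11.2131.
Hence n = 12.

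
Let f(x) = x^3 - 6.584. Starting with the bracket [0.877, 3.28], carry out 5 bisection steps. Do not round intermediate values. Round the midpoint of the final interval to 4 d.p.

f(0.877000) = -5.909474, f(3.280000) = 28.703552 (opposite signs)
step 1: m = 2.078500, f(m) = 2.395457 > 0 → root in [0.877000, 2.078500]
step 2: m = 1.477750, f(m) = -3.356971 < 0 → root in [1.477750, 2.078500]
step 3: m = 1.778125, f(m) = -0.962051 < 0 → root in [1.778125, 2.078500]
step 4: m = 1.928313, f(m) = 0.586216 > 0 → root in [1.778125, 1.928313]
step 5: m = 1.853219, f(m) = -0.219269 < 0 → root in [1.853219, 1.928313]
Midpoint of [1.853219, 1.928313] = 1.890766

1.8908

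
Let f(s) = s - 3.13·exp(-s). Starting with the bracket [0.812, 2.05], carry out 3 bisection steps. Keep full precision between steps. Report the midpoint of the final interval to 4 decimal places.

1.0441

f(0.812000) = -0.577624, f(2.050000) = 1.647060 (opposite signs)
step 1: m = 1.431000, f(m) = 0.682712 > 0 → root in [0.812000, 1.431000]
step 2: m = 1.121500, f(m) = 0.101775 > 0 → root in [0.812000, 1.121500]
step 3: m = 0.966750, f(m) = -0.223642 < 0 → root in [0.966750, 1.121500]
Midpoint of [0.966750, 1.121500] = 1.044125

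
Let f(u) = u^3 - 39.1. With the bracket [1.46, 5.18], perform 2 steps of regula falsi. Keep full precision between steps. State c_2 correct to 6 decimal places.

f(1.460000) = -35.987864, f(5.180000) = 99.891832
step 1: c = 2.445245, f(c) = -24.479326 < 0 → new bracket [2.445245, 5.180000]
step 2: c = 2.983513, f(c) = -12.542709 < 0 → new bracket [2.983513, 5.180000]

2.983513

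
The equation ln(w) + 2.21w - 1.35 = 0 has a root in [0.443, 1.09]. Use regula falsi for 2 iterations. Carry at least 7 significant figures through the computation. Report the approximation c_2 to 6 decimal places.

0.747033

f(0.443000) = -1.185156, f(1.090000) = 1.145078
step 1: c = 0.772064, f(c) = 0.097573 > 0 → new bracket [0.443000, 0.772064]
step 2: c = 0.747033, f(c) = 0.009297 > 0 → new bracket [0.443000, 0.747033]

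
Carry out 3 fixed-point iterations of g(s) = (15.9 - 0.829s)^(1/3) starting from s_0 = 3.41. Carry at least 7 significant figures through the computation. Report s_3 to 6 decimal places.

s_1 = g(3.410000) = 2.355734
s_2 = g(2.355734) = 2.407103
s_3 = g(2.407103) = 2.404650

2.404650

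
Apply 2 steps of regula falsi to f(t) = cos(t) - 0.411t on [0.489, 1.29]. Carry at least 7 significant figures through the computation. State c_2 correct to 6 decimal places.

1.100350

False-position update: c = (a·f(b) − b·f(a))/(f(b) − f(a)); replace the endpoint whose sign matches f(c).
f(0.489000) = 0.681824, f(1.290000) = -0.253069
step 1: c = 1.073175, f(c) = 0.036262 > 0 → new bracket [1.073175, 1.290000]
step 2: c = 1.100350, f(c) = 0.001041 > 0 → new bracket [1.100350, 1.290000]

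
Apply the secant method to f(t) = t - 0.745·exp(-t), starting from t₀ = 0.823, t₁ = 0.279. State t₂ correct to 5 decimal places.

Secant update: t_(k+1) = t_k − f(t_k)·(t_k − t_(k-1))/(f(t_k) − f(t_(k-1))).
f(t_0) = 0.495861, f(t_1) = -0.284622
t_2 = 0.279000 - (-0.284622)·(0.279000 - 0.823000)/(-0.284622 - (0.495861)) = 0.477383; f(t_2) = 0.015181

0.47738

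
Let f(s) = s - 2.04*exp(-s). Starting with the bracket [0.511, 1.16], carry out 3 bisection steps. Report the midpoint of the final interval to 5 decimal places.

0.87606

f(0.511000) = -0.712787, f(1.160000) = 0.520488 (opposite signs)
step 1: m = 0.835500, f(m) = -0.049162 < 0 → root in [0.835500, 1.160000]
step 2: m = 0.997750, f(m) = 0.245585 > 0 → root in [0.835500, 0.997750]
step 3: m = 0.916625, f(m) = 0.100898 > 0 → root in [0.835500, 0.916625]
Midpoint of [0.835500, 0.916625] = 0.876062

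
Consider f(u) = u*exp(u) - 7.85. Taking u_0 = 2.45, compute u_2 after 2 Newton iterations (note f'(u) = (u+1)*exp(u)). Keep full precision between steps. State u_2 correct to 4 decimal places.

1.6624

u_0 = 2.450000: f = 20.541449, f' = 39.979796 → u_1 = 2.450000 - (20.541449)/(39.979796) = 1.936204
u_1 = 1.936204: f = 5.572518, f' = 20.354905 → u_2 = 1.936204 - (5.572518)/(20.354905) = 1.662436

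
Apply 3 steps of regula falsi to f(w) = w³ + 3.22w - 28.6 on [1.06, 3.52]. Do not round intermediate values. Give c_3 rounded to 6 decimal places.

f(1.060000) = -23.995784, f(3.520000) = 26.348608
step 1: c = 2.232516, f(c) = -10.284145 < 0 → new bracket [2.232516, 3.520000]
step 2: c = 2.593960, f(c) = -2.793658 < 0 → new bracket [2.593960, 3.520000]
step 3: c = 2.682733, f(c) = -0.653828 < 0 → new bracket [2.682733, 3.520000]

2.682733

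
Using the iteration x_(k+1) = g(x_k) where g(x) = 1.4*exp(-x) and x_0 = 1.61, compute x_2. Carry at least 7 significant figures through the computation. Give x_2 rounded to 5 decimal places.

1.05826

x_1 = g(1.610000) = 0.279843
x_2 = g(0.279843) = 1.058264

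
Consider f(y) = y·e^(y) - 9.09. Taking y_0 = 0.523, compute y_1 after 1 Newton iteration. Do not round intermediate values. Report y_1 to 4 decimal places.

3.7174

f'(y) = (y + 1)·e^(y)
y_0 = 0.523000: f = -8.207656, f' = 2.569425 → y_1 = 0.523000 - (-8.207656)/(2.569425) = 3.717356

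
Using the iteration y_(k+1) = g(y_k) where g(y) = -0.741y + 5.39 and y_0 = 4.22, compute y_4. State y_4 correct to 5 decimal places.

3.43482

y_1 = g(4.220000) = 2.262980
y_2 = g(2.262980) = 3.713132
y_3 = g(3.713132) = 2.638569
y_4 = g(2.638569) = 3.434820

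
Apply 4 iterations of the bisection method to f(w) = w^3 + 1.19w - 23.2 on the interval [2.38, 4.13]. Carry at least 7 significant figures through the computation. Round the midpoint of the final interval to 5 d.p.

2.76281

f(2.380000) = -6.886528, f(4.130000) = 52.159697 (opposite signs)
step 1: m = 3.255000, f(m) = 15.160256 > 0 → root in [2.380000, 3.255000]
step 2: m = 2.817500, f(m) = 2.519003 > 0 → root in [2.380000, 2.817500]
step 3: m = 2.598750, f(m) = -2.556825 < 0 → root in [2.598750, 2.817500]
step 4: m = 2.708125, f(m) = -0.116102 < 0 → root in [2.708125, 2.817500]
Midpoint of [2.708125, 2.817500] = 2.762812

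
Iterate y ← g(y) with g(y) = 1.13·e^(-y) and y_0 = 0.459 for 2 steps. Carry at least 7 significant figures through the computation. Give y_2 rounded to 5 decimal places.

0.55330

y_1 = g(0.459000) = 0.714064
y_2 = g(0.714064) = 0.553305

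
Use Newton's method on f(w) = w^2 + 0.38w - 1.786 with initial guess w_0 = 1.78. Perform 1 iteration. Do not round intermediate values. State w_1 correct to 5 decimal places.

1.25746

Newton update: w ← w − f(w)/f'(w).
f'(w) = 2w + 0.38
w_0 = 1.780000: f = 2.058800, f' = 3.940000 → w_1 = 1.780000 - (2.058800)/(3.940000) = 1.257462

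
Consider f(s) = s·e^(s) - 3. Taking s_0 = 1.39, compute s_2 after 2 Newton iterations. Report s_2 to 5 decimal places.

f'(s) = (s + 1)·e^(s)
s_0 = 1.390000: f = 2.580642, f' = 9.595492 → s_1 = 1.390000 - (2.580642)/(9.595492) = 1.121057
s_1 = 1.121057: f = 0.439509, f' = 6.507604 → s_2 = 1.121057 - (0.439509)/(6.507604) = 1.053519

1.05352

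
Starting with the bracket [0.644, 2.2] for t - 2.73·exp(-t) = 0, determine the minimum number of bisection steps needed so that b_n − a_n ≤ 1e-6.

21

Initial width b − a = 2.2 − 0.644 = 1.556000.
After n steps the width is (b−a)/2^n; need (b−a)/2^n ≤ 1e-6.
So n ≥ log₂(1.556000/1e-6) = log₂(1556000.0000) ≈ 20.5694.
Hence n = 21.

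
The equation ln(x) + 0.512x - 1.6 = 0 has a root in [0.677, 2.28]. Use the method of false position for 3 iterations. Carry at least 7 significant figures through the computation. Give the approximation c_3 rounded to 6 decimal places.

False-position update: c = (a·f(b) − b·f(a))/(f(b) − f(a)); replace the endpoint whose sign matches f(c).
f(0.677000) = -1.643460, f(2.280000) = 0.391535
step 1: c = 1.971581, f(c) = 0.088285 > 0 → new bracket [0.677000, 1.971581]
step 2: c = 1.905583, f(c) = 0.020446 > 0 → new bracket [0.677000, 1.905583]
step 3: c = 1.890486, f(c) = 0.004763 > 0 → new bracket [0.677000, 1.890486]

1.890486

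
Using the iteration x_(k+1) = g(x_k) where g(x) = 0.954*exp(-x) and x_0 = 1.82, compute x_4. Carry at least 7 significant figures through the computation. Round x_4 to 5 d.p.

x_1 = g(1.820000) = 0.154573
x_2 = g(0.154573) = 0.817369
x_3 = g(0.817369) = 0.421279
x_4 = g(0.421279) = 0.626022

0.62602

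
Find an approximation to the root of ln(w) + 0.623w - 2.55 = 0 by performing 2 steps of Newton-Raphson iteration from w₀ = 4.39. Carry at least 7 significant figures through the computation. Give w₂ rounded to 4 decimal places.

2.5734

f'(w) = 1/w + 0.623
w_0 = 4.390000: f = 1.664299, f' = 0.850790 → w_1 = 4.390000 - (1.664299)/(0.850790) = 2.433820
w_1 = 2.433820: f = -0.144268, f' = 1.033877 → w_2 = 2.433820 - (-0.144268)/(1.033877) = 2.573361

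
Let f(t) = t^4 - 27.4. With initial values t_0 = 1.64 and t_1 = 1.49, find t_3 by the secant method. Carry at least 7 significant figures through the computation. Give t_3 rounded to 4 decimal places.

f(t_0) = -20.166052, f(t_1) = -22.471156
t_2 = 1.490000 - (-22.471156)·(1.490000 - 1.640000)/(-22.471156 - (-20.166052)) = 2.952265; f(t_2) = 48.566378
t_3 = 2.952265 - (48.566378)·(2.952265 - 1.490000)/(48.566378 - (-22.471156)) = 1.952555; f(t_3) = -12.865056

1.9526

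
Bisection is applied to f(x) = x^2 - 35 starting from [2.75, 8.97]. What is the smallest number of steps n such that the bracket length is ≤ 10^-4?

16

Initial width b − a = 8.97 − 2.75 = 6.220000.
After n steps the width is (b−a)/2^n; need (b−a)/2^n ≤ 10^-4.
So n ≥ log₂(6.220000/10^-4) = log₂(62200.0000) ≈ 15.9246.
Hence n = 16.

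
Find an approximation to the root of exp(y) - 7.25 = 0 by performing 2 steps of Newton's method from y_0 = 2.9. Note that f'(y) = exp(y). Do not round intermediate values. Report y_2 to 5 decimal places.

2.02658

y_0 = 2.900000: f = 10.924145, f' = 18.174145 → y_1 = 2.900000 - (10.924145)/(18.174145) = 2.298918
y_1 = 2.298918: f = 2.713400, f' = 9.963400 → y_2 = 2.298918 - (2.713400)/(9.963400) = 2.026582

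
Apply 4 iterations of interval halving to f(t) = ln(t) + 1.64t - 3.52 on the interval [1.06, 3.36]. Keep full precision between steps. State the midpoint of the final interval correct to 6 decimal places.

1.850625

f(1.060000) = -1.723331, f(3.360000) = 3.202341 (opposite signs)
step 1: m = 2.210000, f(m) = 0.897393 > 0 → root in [1.060000, 2.210000]
step 2: m = 1.635000, f(m) = -0.346957 < 0 → root in [1.635000, 2.210000]
step 3: m = 1.922500, f(m) = 0.286526 > 0 → root in [1.635000, 1.922500]
step 4: m = 1.778750, f(m) = -0.026939 < 0 → root in [1.778750, 1.922500]
Midpoint of [1.778750, 1.922500] = 1.850625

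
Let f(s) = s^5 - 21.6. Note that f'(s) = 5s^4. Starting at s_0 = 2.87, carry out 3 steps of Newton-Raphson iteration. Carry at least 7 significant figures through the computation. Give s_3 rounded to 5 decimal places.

1.87752

s_0 = 2.870000: f = 173.119517, f' = 339.232608 → s_1 = 2.870000 - (173.119517)/(339.232608) = 2.359673
s_1 = 2.359673: f = 51.557563, f' = 155.016308 → s_2 = 2.359673 - (51.557563)/(155.016308) = 2.027079
s_2 = 2.027079: f = 12.625754, f' = 84.421376 → s_3 = 2.027079 - (12.625754)/(84.421376) = 1.877522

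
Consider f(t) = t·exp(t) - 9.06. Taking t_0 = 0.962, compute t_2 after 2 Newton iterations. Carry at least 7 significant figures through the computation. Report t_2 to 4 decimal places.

1.8444

f'(t) = (t + 1)·exp(t)
t_0 = 0.962000: f = -6.542518, f' = 5.134407 → t_1 = 0.962000 - (-6.542518)/(5.134407) = 2.236250
t_1 = 2.236250: f = 11.867212, f' = 30.285384 → t_2 = 2.236250 - (11.867212)/(30.285384) = 1.844404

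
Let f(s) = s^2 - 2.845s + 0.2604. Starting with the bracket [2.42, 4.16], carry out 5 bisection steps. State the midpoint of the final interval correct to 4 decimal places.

2.7734

f(2.420000) = -0.768100, f(4.160000) = 5.730800 (opposite signs)
step 1: m = 3.290000, f(m) = 1.724450 > 0 → root in [2.420000, 3.290000]
step 2: m = 2.855000, f(m) = 0.288950 > 0 → root in [2.420000, 2.855000]
step 3: m = 2.637500, f(m) = -0.286881 < 0 → root in [2.637500, 2.855000]
step 4: m = 2.746250, f(m) = -0.010792 < 0 → root in [2.746250, 2.855000]
step 5: m = 2.800625, f(m) = 0.136122 > 0 → root in [2.746250, 2.800625]
Midpoint of [2.746250, 2.800625] = 2.773438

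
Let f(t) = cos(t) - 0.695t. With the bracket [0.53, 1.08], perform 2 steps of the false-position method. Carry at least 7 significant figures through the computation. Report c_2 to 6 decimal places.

0.896817

f(0.530000) = 0.494457, f(1.080000) = -0.279272
step 1: c = 0.881482, f(c) = 0.023379 > 0 → new bracket [0.881482, 1.080000]
step 2: c = 0.896817, f(c) = 0.000813 > 0 → new bracket [0.896817, 1.080000]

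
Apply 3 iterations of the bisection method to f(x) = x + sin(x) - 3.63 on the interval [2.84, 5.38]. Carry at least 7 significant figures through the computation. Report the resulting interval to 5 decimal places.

[4.42750, 4.74500]

f(2.840000) = -0.492959, f(5.380000) = 0.964697 (opposite signs)
step 1: m = 4.110000, f(m) = -0.343984 < 0 → root in [4.110000, 5.380000]
step 2: m = 4.745000, f(m) = 0.115532 > 0 → root in [4.110000, 4.745000]
step 3: m = 4.427500, f(m) = -0.162193 < 0 → root in [4.427500, 4.745000]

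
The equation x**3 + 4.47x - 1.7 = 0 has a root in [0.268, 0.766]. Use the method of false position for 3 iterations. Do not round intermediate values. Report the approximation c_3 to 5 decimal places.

f(0.268000) = -0.482791, f(0.766000) = 2.173475
step 1: c = 0.358514, f(c) = -0.051360 < 0 → new bracket [0.358514, 0.766000]
step 2: c = 0.367921, f(c) = -0.005589 < 0 → new bracket [0.367921, 0.766000]
step 3: c = 0.368942, f(c) = -0.000609 < 0 → new bracket [0.368942, 0.766000]

0.36894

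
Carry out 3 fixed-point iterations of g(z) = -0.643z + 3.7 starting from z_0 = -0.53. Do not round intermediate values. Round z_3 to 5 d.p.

2.99156

z_1 = g(-0.530000) = 4.040790
z_2 = g(4.040790) = 1.101772
z_3 = g(1.101772) = 2.991561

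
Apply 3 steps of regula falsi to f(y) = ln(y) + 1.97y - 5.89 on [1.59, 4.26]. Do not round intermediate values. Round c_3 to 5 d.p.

2.52065

f(1.590000) = -2.293966, f(4.260000) = 3.951469
step 1: c = 2.570699, f(c) = 0.118454 > 0 → new bracket [1.590000, 2.570699]
step 2: c = 2.522545, f(c) = 0.004681 > 0 → new bracket [1.590000, 2.522545]
step 3: c = 2.520646, f(c) = 0.000187 > 0 → new bracket [1.590000, 2.520646]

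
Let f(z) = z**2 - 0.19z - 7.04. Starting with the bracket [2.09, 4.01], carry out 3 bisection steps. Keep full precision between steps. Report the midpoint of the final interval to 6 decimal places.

2.690000

f(2.090000) = -3.069000, f(4.010000) = 8.278200 (opposite signs)
step 1: m = 3.050000, f(m) = 1.683000 > 0 → root in [2.090000, 3.050000]
step 2: m = 2.570000, f(m) = -0.923400 < 0 → root in [2.570000, 3.050000]
step 3: m = 2.810000, f(m) = 0.322200 > 0 → root in [2.570000, 2.810000]
Midpoint of [2.570000, 2.810000] = 2.690000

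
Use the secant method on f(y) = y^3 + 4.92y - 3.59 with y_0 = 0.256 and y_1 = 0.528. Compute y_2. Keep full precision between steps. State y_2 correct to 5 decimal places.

f(y_0) = -2.313703, f(y_1) = -0.845042
y_2 = 0.528000 - (-0.845042)·(0.528000 - 0.256000)/(-0.845042 - (-2.313703)) = 0.684504; f(y_2) = 0.098482

0.68450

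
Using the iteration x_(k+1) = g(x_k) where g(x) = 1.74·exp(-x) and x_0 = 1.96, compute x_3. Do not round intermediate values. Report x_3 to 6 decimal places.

x_1 = g(1.960000) = 0.245094
x_2 = g(0.245094) = 1.361778
x_3 = g(1.361778) = 0.445796

0.445796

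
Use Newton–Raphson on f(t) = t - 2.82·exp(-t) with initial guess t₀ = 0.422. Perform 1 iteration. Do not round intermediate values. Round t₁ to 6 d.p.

0.922907

f'(t) = 1 + 2.82·exp(-t)
t_0 = 0.422000: f = -1.427170, f' = 2.849170 → t_1 = 0.422000 - (-1.427170)/(2.849170) = 0.922907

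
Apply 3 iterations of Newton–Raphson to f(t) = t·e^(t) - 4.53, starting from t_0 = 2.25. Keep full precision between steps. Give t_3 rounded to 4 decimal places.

1.2789

f'(t) = (t + 1)·e^(t)
t_0 = 2.250000: f = 16.817406, f' = 30.835141 → t_1 = 2.250000 - (16.817406)/(30.835141) = 1.704603
t_1 = 1.704603: f = 4.843951, f' = 14.873150 → t_2 = 1.704603 - (4.843951)/(14.873150) = 1.378918
t_2 = 1.378918: f = 0.945140, f' = 9.445744 → t_3 = 1.378918 - (0.945140)/(9.445744) = 1.278859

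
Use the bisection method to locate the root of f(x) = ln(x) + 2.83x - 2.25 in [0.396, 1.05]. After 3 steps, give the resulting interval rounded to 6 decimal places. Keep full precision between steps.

[0.804750, 0.886500]

f(0.396000) = -2.055661, f(1.050000) = 0.770290 (opposite signs)
step 1: m = 0.723000, f(m) = -0.528256 < 0 → root in [0.723000, 1.050000]
step 2: m = 0.886500, f(m) = 0.138321 > 0 → root in [0.723000, 0.886500]
step 3: m = 0.804750, f(m) = -0.189781 < 0 → root in [0.804750, 0.886500]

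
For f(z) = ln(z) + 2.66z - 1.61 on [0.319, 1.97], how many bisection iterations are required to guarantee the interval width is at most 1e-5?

Initial width b − a = 1.97 − 0.319 = 1.651000.
After n steps the width is (b−a)/2^n; need (b−a)/2^n ≤ 1e-5.
So n ≥ log₂(1.651000/1e-5) = log₂(165100.0000) ≈ 17.3330.
Hence n = 18.

18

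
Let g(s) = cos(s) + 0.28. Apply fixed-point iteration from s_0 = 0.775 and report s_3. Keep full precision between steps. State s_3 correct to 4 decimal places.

0.9586

s_1 = g(0.775000) = 0.994421
s_2 = g(0.994421) = 0.824988
s_3 = g(0.824988) = 0.958565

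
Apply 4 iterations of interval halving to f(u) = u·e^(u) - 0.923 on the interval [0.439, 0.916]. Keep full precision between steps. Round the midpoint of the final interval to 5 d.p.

0.54334

f(0.439000) = -0.242043, f(0.916000) = 1.366334 (opposite signs)
step 1: m = 0.677500, f(m) = 0.410963 > 0 → root in [0.439000, 0.677500]
step 2: m = 0.558250, f(m) = 0.052604 > 0 → root in [0.439000, 0.558250]
step 3: m = 0.498625, f(m) = -0.102036 < 0 → root in [0.498625, 0.558250]
step 4: m = 0.528438, f(m) = -0.026622 < 0 → root in [0.528438, 0.558250]
Midpoint of [0.528438, 0.558250] = 0.543344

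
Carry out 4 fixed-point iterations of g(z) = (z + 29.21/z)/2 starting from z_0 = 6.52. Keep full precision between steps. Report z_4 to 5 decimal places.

z_1 = g(6.520000) = 5.500031
z_2 = g(5.500031) = 5.405455
z_3 = g(5.405455) = 5.404628
z_4 = g(5.404628) = 5.404628

5.40463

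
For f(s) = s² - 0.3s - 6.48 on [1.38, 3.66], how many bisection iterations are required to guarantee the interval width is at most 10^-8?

28

Initial width b − a = 3.66 − 1.38 = 2.280000.
After n steps the width is (b−a)/2^n; need (b−a)/2^n ≤ 10^-8.
So n ≥ log₂(2.280000/10^-8) = log₂(228000000.0000) ≈ 27.7645.
Hence n = 28.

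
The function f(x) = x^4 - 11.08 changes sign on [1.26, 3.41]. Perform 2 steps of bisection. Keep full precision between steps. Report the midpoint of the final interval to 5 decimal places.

f(1.260000) = -8.559526, f(3.410000) = 124.132710 (opposite signs)
step 1: m = 2.335000, f(m) = 18.646757 > 0 → root in [1.260000, 2.335000]
step 2: m = 1.797500, f(m) = -0.640599 < 0 → root in [1.797500, 2.335000]
Midpoint of [1.797500, 2.335000] = 2.066250

2.06625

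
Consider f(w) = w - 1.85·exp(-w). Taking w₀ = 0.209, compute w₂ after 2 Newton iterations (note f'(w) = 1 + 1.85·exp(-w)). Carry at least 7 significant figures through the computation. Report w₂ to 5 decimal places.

0.81522

w_0 = 0.209000: f = -1.292081, f' = 2.501081 → w_1 = 0.209000 - (-1.292081)/(2.501081) = 0.725609
w_1 = 0.725609: f = -0.169846, f' = 1.895455 → w_2 = 0.725609 - (-0.169846)/(1.895455) = 0.815216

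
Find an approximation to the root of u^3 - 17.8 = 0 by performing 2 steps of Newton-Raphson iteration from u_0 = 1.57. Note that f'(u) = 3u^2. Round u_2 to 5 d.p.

u_0 = 1.570000: f = -13.930107, f' = 7.394700 → u_1 = 1.570000 - (-13.930107)/(7.394700) = 3.453796
u_1 = 3.453796: f = 23.399323, f' = 35.786122 → u_2 = 3.453796 - (23.399323)/(35.786122) = 2.799930

2.79993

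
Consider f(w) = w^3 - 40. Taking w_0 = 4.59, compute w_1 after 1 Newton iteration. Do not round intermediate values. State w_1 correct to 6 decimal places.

f'(w) = 3w^2
w_0 = 4.590000: f = 56.702579, f' = 63.204300 → w_1 = 4.590000 - (56.702579)/(63.204300) = 3.692868

3.692868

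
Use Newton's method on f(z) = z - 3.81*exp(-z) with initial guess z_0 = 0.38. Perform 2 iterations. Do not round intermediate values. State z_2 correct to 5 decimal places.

1.16696

Newton update: z ← z − f(z)/f'(z).
f'(z) = 1 + 3.81*exp(-z)
z_0 = 0.380000: f = -2.225512, f' = 3.605512 → z_1 = 0.380000 - (-2.225512)/(3.605512) = 0.997253
z_1 = 0.997253: f = -0.408224, f' = 2.405477 → z_2 = 0.997253 - (-0.408224)/(2.405477) = 1.166959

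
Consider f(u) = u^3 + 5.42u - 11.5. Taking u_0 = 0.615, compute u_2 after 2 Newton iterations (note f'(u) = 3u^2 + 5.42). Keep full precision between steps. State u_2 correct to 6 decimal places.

Newton update: u ← u − f(u)/f'(u).
u_0 = 0.615000: f = -7.934092, f' = 6.554675 → u_1 = 0.615000 - (-7.934092)/(6.554675) = 1.825448
u_1 = 1.825448: f = 4.476792, f' = 15.416778 → u_2 = 1.825448 - (4.476792)/(15.416778) = 1.535063

1.535063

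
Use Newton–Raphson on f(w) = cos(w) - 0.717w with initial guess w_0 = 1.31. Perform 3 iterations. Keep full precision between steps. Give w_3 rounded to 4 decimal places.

f'(w) = -sin(w) - 0.717
w_0 = 1.310000: f = -0.681420, f' = -1.683185 → w_1 = 1.310000 - (-0.681420)/(-1.683185) = 0.905160
w_1 = 0.905160: f = -0.031441, f' = -1.503524 → w_2 = 0.905160 - (-0.031441)/(-1.503524) = 0.884249
w_2 = 0.884249: f = -0.000136, f' = -1.490439 → w_3 = 0.884249 - (-0.000136)/(-1.490439) = 0.884158

0.8842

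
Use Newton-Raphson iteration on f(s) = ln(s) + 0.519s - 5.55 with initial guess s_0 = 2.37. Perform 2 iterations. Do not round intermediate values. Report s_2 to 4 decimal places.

f'(s) = 1/s + 0.519
s_0 = 2.370000: f = -3.457080, f' = 0.940941 → s_1 = 2.370000 - (-3.457080)/(0.940941) = 6.044067
s_1 = 6.044067: f = -0.614052, f' = 0.684452 → s_2 = 6.044067 - (-0.614052)/(0.684452) = 6.941212

6.9412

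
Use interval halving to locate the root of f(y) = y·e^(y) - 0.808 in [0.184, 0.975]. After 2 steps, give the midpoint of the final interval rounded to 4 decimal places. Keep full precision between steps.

0.4806

f(0.184000) = -0.586829, f(0.975000) = 1.776888 (opposite signs)
step 1: m = 0.579500, f(m) = 0.226492 > 0 → root in [0.184000, 0.579500]
step 2: m = 0.381750, f(m) = -0.248795 < 0 → root in [0.381750, 0.579500]
Midpoint of [0.381750, 0.579500] = 0.480625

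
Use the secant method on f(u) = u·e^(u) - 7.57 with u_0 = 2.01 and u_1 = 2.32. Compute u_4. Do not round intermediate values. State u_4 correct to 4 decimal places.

1.5797

f(u_0) = 7.431268, f(u_1) = 16.037564
u_2 = 2.320000 - (16.037564)·(2.320000 - 2.010000)/(16.037564 - (7.431268)) = 1.742325; f(u_2) = 2.379725
u_3 = 1.742325 - (2.379725)·(1.742325 - 2.320000)/(2.379725 - (16.037564)) = 1.641671; f(u_3) = 0.907249
u_4 = 1.641671 - (0.907249)·(1.641671 - 1.742325)/(0.907249 - (2.379725)) = 1.579655; f(u_4) = 0.096507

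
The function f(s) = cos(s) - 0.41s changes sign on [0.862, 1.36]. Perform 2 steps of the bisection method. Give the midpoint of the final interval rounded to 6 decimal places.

1.048750

f(0.862000) = 0.297500, f(1.360000) = -0.348361 (opposite signs)
step 1: m = 1.111000, f(m) = -0.011744 < 0 → root in [0.862000, 1.111000]
step 2: m = 0.986500, f(m) = 0.147148 > 0 → root in [0.986500, 1.111000]
Midpoint of [0.986500, 1.111000] = 1.048750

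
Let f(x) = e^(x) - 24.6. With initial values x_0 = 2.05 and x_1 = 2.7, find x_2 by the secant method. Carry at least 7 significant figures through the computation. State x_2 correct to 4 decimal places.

f(x_0) = -16.832099, f(x_1) = -9.720268
x_2 = 2.700000 - (-9.720268)·(2.700000 - 2.050000)/(-9.720268 - (-16.832099)) = 3.588403; f(x_2) = 11.576270

3.5884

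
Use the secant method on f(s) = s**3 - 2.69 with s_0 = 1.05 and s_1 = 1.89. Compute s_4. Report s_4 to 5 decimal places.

f(s_0) = -1.532375, f(s_1) = 4.061269
s_2 = 1.890000 - (4.061269)·(1.890000 - 1.050000)/(4.061269 - (-1.532375)) = 1.280117; f(s_2) = -0.592271
s_3 = 1.280117 - (-0.592271)·(1.280117 - 1.890000)/(-0.592271 - (4.061269)) = 1.357739; f(s_3) = -0.187068
s_4 = 1.357739 - (-0.187068)·(1.357739 - 1.280117)/(-0.187068 - (-0.592271)) = 1.393574; f(s_4) = 0.016391

1.39357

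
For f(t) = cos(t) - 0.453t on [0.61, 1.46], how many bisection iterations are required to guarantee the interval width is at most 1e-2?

Initial width b − a = 1.46 − 0.61 = 0.850000.
After n steps the width is (b−a)/2^n; need (b−a)/2^n ≤ 1e-2.
So n ≥ log₂(0.850000/1e-2) = log₂(85.0000) ≈ 6.4094.
Hence n = 7.

7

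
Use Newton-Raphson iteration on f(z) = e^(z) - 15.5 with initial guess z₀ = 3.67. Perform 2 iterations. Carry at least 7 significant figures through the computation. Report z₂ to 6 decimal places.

f'(z) = e^(z)
z_0 = 3.670000: f = 23.751906, f' = 39.251906 → z_1 = 3.670000 - (23.751906)/(39.251906) = 3.064885
z_1 = 3.064885: f = 5.932003, f' = 21.432003 → z_2 = 3.064885 - (5.932003)/(21.432003) = 2.788103

2.788103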